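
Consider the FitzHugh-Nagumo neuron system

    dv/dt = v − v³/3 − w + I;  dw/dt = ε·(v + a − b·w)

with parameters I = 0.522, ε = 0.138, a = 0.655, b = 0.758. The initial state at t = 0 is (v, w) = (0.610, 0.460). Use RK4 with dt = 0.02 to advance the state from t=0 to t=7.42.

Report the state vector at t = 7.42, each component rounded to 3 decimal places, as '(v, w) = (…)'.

t=0.000: state=(0.610, 0.460)
step 1 (dt=0.02): k1=(0.596, 0.126), k2=(0.599, 0.127), k3=(0.599, 0.127), k4=(0.601, 0.128); state += dt/6·(k1+2k2+2k3+k4)
t=0.020: state=(0.622, 0.463)
t=0.040: state=(0.634, 0.465)
t=0.060: state=(0.646, 0.468)
continuing one RK4 step at a time; state shown every 25 steps (Δt=0.5):
t=0.500: state=(0.929, 0.532)
t=1.000: state=(1.227, 0.622)
t=1.500: state=(1.421, 0.724)
t=2.000: state=(1.500, 0.830)
t=2.500: state=(1.503, 0.933)
t=3.000: state=(1.468, 1.030)
t=3.500: state=(1.413, 1.118)
t=4.000: state=(1.346, 1.198)
t=4.500: state=(1.270, 1.269)
t=5.000: state=(1.186, 1.331)
t=5.500: state=(1.091, 1.384)
t=6.000: state=(0.981, 1.427)
t=6.500: state=(0.849, 1.460)
t=7.000: state=(0.682, 1.481)
t=7.420: state=(0.497, 1.488)

(v, w) = (0.497, 1.488)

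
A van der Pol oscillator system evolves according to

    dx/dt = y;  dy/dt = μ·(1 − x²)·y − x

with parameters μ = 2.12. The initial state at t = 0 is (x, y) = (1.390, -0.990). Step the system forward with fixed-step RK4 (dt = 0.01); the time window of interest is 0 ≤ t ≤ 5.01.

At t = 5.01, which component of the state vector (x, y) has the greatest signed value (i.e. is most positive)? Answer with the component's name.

largest component: y

t=0.000: state=(1.390, -0.990)
step 1 (dt=0.01): k1=(-0.990, 0.566), k2=(-0.987, 0.537), k3=(-0.987, 0.537), k4=(-0.985, 0.508); state += dt/6·(k1+2k2+2k3+k4)
t=0.010: state=(1.380, -0.985)
t=0.020: state=(1.370, -0.980)
t=0.030: state=(1.361, -0.976)
continuing one RK4 step at a time; state shown every 20 steps (Δt=0.2):
t=0.200: state=(1.197, -0.972)
t=0.400: state=(0.992, -1.104)
t=0.600: state=(0.744, -1.405)
t=0.800: state=(0.411, -1.986)
t=1.000: state=(-0.081, -3.017)
t=1.200: state=(-0.805, -4.098)
t=1.400: state=(-1.573, -3.103)
t=1.600: state=(-1.966, -0.958)
t=1.800: state=(-2.047, -0.035)
t=2.000: state=(-2.023, 0.216)
t=2.200: state=(-1.971, 0.288)
t=2.400: state=(-1.910, 0.319)
t=2.600: state=(-1.844, 0.341)
t=2.800: state=(-1.774, 0.364)
t=3.000: state=(-1.699, 0.389)
t=3.200: state=(-1.618, 0.421)
t=3.400: state=(-1.530, 0.460)
t=3.600: state=(-1.433, 0.511)
t=3.800: state=(-1.324, 0.579)
t=4.000: state=(-1.199, 0.675)
t=4.200: state=(-1.051, 0.816)
t=4.400: state=(-0.868, 1.039)
t=4.600: state=(-0.626, 1.414)
t=4.800: state=(-0.283, 2.076)
t=5.000: state=(0.234, 3.156)
t=5.010: state=(0.266, 3.216)
compare at T: x=0.266, y=3.216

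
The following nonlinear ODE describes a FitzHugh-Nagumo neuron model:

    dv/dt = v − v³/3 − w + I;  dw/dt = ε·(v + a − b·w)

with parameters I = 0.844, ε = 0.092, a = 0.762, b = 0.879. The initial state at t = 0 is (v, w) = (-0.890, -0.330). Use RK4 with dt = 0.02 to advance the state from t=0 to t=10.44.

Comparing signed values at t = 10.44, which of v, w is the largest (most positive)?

t=0.000: state=(-0.890, -0.330)
step 1 (dt=0.02): k1=(0.519, 0.015), k2=(0.520, 0.015), k3=(0.520, 0.015), k4=(0.521, 0.016); state += dt/6·(k1+2k2+2k3+k4)
t=0.020: state=(-0.880, -0.330)
t=0.040: state=(-0.869, -0.329)
t=0.060: state=(-0.859, -0.329)
continuing one RK4 step at a time; state shown every 25 steps (Δt=0.5):
t=0.500: state=(-0.609, -0.317)
t=1.000: state=(-0.236, -0.289)
t=1.500: state=(0.333, -0.242)
t=2.000: state=(1.137, -0.165)
t=2.500: state=(1.780, -0.057)
t=3.000: state=(1.988, 0.066)
t=3.500: state=(2.006, 0.188)
t=4.000: state=(1.980, 0.305)
t=4.500: state=(1.944, 0.416)
t=5.000: state=(1.905, 0.520)
t=5.500: state=(1.867, 0.619)
t=6.000: state=(1.828, 0.712)
t=6.500: state=(1.790, 0.800)
t=7.000: state=(1.751, 0.882)
t=7.500: state=(1.713, 0.960)
t=8.000: state=(1.674, 1.032)
t=8.500: state=(1.635, 1.100)
t=9.000: state=(1.596, 1.164)
t=9.500: state=(1.556, 1.223)
t=10.000: state=(1.516, 1.278)
t=10.440: state=(1.481, 1.324)
compare at T: v=1.481, w=1.324

largest component: v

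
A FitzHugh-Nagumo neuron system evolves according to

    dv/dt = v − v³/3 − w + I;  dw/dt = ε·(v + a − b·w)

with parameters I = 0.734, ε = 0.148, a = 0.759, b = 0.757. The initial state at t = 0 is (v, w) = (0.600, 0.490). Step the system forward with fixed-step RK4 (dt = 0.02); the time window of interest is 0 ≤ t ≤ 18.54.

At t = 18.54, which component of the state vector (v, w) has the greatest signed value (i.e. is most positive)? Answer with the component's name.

t=0.000: state=(0.600, 0.490)
step 1 (dt=0.02): k1=(0.772, 0.146), k2=(0.775, 0.147), k3=(0.775, 0.147), k4=(0.779, 0.148); state += dt/6·(k1+2k2+2k3+k4)
t=0.020: state=(0.616, 0.493)
t=0.040: state=(0.631, 0.496)
t=0.060: state=(0.647, 0.499)
continuing one RK4 step at a time; state shown every 50 steps (Δt=1):
t=1.000: state=(1.369, 0.686)
t=2.000: state=(1.612, 0.935)
t=3.000: state=(1.545, 1.164)
t=4.000: state=(1.412, 1.354)
t=5.000: state=(1.253, 1.504)
t=6.000: state=(1.061, 1.613)
t=7.000: state=(0.803, 1.680)
t=8.000: state=(0.371, 1.693)
t=9.000: state=(-0.596, 1.612)
t=10.000: state=(-1.787, 1.367)
t=11.000: state=(-1.904, 1.064)
t=12.000: state=(-1.810, 0.797)
t=13.000: state=(-1.704, 0.573)
t=14.000: state=(-1.597, 0.388)
t=15.000: state=(-1.489, 0.237)
t=16.000: state=(-1.379, 0.117)
t=17.000: state=(-1.265, 0.026)
t=18.000: state=(-1.143, -0.039)
t=18.540: state=(-1.072, -0.064)
compare at T: v=-1.072, w=-0.064

largest component: w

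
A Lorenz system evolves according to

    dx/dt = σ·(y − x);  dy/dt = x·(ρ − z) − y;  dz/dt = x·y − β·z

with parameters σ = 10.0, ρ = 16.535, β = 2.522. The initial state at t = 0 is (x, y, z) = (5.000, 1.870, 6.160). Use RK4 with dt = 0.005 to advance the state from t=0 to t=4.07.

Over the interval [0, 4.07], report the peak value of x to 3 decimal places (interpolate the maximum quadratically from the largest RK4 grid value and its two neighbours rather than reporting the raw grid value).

max x = 10.797

t=0.000: state=(5.000, 1.870, 6.160)
step 1 (dt=0.005): k1=(-31.300, 50.005, -6.186), k2=(-29.267, 49.144, -5.678), k3=(-29.340, 49.193, -5.681), k4=(-27.373, 48.375, -5.194); state += dt/6·(k1+2k2+2k3+k4)
t=0.005: state=(4.853, 2.116, 6.132)
t=0.010: state=(4.726, 2.354, 6.108)
t=0.015: state=(4.616, 2.585, 6.089)
continuing one RK4 step at a time; state shown every 40 steps (Δt=0.2):
t=0.200: state=(7.100, 10.346, 9.267)
t=0.400: state=(10.141, 7.608, 22.568)
t=0.600: state=(3.147, 0.937, 16.876)
t=0.800: state=(1.598, 1.764, 10.555)
t=1.000: state=(3.145, 4.629, 7.498)
t=1.200: state=(8.037, 11.102, 11.896)
t=1.400: state=(8.861, 5.707, 22.000)
t=1.600: state=(2.990, 1.502, 15.648)
t=1.800: state=(2.339, 2.857, 10.196)
t=2.000: state=(4.873, 6.992, 8.885)
t=2.200: state=(9.565, 10.770, 17.292)
t=2.400: state=(6.182, 3.174, 19.666)
t=2.600: state=(2.817, 2.445, 13.326)
t=2.800: state=(3.763, 5.008, 9.822)
t=3.000: state=(7.629, 9.865, 13.009)
t=3.200: state=(8.385, 6.337, 20.331)
t=3.400: state=(4.024, 2.743, 15.878)
t=3.600: state=(3.593, 4.255, 11.405)
t=3.800: state=(6.321, 8.246, 11.819)
t=4.000: state=(8.738, 8.256, 18.721)
t=4.070: state=(7.906, 6.132, 19.564)
largest grid value and its neighbours: x(0.345)=10.79103, x(0.350)=10.79669, x(0.355)=10.78929
parabola through these three points peaks at t≈0.350 with x≈10.79672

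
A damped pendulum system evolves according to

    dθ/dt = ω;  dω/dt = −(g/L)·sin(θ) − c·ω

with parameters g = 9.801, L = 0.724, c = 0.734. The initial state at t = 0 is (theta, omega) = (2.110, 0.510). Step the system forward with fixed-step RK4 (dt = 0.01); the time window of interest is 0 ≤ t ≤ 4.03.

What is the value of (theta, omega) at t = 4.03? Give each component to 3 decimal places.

(theta, omega) = (0.372, -1.006)

t=0.000: state=(2.110, 0.510)
step 1 (dt=0.01): k1=(0.510, -11.991), k2=(0.450, -11.929), k3=(0.450, -11.931), k4=(0.391, -11.872); state += dt/6·(k1+2k2+2k3+k4)
t=0.010: state=(2.115, 0.391)
t=0.020: state=(2.118, 0.273)
t=0.030: state=(2.120, 0.155)
continuing one RK4 step at a time; state shown every 20 steps (Δt=0.2):
t=0.200: state=(1.983, -1.753)
t=0.400: state=(1.409, -3.967)
t=0.600: state=(0.446, -5.380)
t=0.800: state=(-0.577, -4.417)
t=1.000: state=(-1.210, -1.807)
t=1.200: state=(-1.299, 0.865)
t=1.400: state=(-0.898, 3.008)
t=1.600: state=(-0.180, 3.874)
t=1.800: state=(0.522, 2.863)
t=2.000: state=(0.893, 0.771)
t=2.200: state=(0.833, -1.301)
t=2.400: state=(0.422, -2.626)
t=2.600: state=(-0.127, -2.616)
t=2.800: state=(-0.541, -1.379)
t=3.000: state=(-0.650, 0.282)
t=3.200: state=(-0.451, 1.601)
t=3.400: state=(-0.070, 2.033)
t=3.600: state=(0.292, 1.442)
t=3.800: state=(0.467, 0.262)
t=4.000: state=(0.400, -0.873)
t=4.030: state=(0.372, -1.006)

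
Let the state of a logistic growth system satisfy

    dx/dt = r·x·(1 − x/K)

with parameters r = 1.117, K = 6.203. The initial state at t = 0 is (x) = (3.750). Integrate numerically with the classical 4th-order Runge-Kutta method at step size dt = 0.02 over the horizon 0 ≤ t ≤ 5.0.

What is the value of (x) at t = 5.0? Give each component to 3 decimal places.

t=0.000: state=(3.750)
step 1 (dt=0.02): k1=(1.656), k2=(1.653), k3=(1.653), k4=(1.649); state += dt/6·(k1+2k2+2k3+k4)
t=0.020: state=(3.783)
t=0.040: state=(3.816)
t=0.060: state=(3.849)
continuing one RK4 step at a time; state shown every 10 steps (Δt=0.2):
t=0.200: state=(4.072)
t=0.400: state=(4.373)
t=0.600: state=(4.648)
t=0.800: state=(4.893)
t=1.000: state=(5.109)
t=1.200: state=(5.296)
t=1.400: state=(5.456)
t=1.600: state=(5.591)
t=1.800: state=(5.703)
t=2.000: state=(5.797)
t=2.200: state=(5.874)
t=2.400: state=(5.937)
t=2.600: state=(5.988)
t=2.800: state=(6.030)
t=3.000: state=(6.064)
t=3.200: state=(6.091)
t=3.400: state=(6.113)
t=3.600: state=(6.131)
t=3.800: state=(6.145)
t=4.000: state=(6.157)
t=4.200: state=(6.166)
t=4.400: state=(6.173)
t=4.600: state=(6.179)
t=4.800: state=(6.184)
t=5.000: state=(6.188)

(x) = (6.188)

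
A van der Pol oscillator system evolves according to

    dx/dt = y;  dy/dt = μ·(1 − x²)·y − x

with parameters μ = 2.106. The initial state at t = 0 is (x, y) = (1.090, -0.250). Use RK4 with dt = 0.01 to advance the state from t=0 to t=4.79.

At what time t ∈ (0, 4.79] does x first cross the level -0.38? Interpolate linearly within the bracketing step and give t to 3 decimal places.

t = 1.231

t=0.000: state=(1.090, -0.250)
step 1 (dt=0.01): k1=(-0.250, -0.991), k2=(-0.255, -0.989), k3=(-0.255, -0.989), k4=(-0.260, -0.988); state += dt/6·(k1+2k2+2k3+k4)
t=0.010: state=(1.087, -0.260)
t=0.020: state=(1.085, -0.270)
t=0.030: state=(1.082, -0.280)
continuing one RK4 step at a time; state shown every 20 steps (Δt=0.2):
t=0.200: state=(1.020, -0.445)
t=0.400: state=(0.911, -0.654)
t=0.600: state=(0.755, -0.922)
t=0.800: state=(0.534, -1.322)
t=1.000: state=(0.209, -1.983)
t=1.200: state=(-0.284, -2.994)
t=1.230: state=(-0.376, -3.157)
next step: t=1.240: state=(-0.408, -3.210) — x has crossed -0.38
linear interpolation between t=1.230 (-0.37643) and t=1.240 (-0.40827) → t≈1.231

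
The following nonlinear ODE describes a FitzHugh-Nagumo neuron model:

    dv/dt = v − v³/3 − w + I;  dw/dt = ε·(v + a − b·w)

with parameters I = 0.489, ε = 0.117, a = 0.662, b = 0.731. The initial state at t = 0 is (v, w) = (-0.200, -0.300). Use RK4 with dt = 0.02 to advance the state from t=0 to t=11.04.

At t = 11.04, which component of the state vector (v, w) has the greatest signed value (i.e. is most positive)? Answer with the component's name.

t=0.000: state=(-0.200, -0.300)
step 1 (dt=0.02): k1=(0.592, 0.080), k2=(0.597, 0.080), k3=(0.597, 0.080), k4=(0.602, 0.081); state += dt/6·(k1+2k2+2k3+k4)
t=0.020: state=(-0.188, -0.298)
t=0.040: state=(-0.176, -0.297)
t=0.060: state=(-0.164, -0.295)
continuing one RK4 step at a time; state shown every 25 steps (Δt=0.5):
t=0.500: state=(0.169, -0.251)
t=1.000: state=(0.717, -0.178)
t=1.500: state=(1.341, -0.073)
t=2.000: state=(1.727, 0.057)
t=2.500: state=(1.837, 0.196)
t=3.000: state=(1.832, 0.331)
t=3.500: state=(1.792, 0.459)
t=4.000: state=(1.741, 0.579)
t=4.500: state=(1.686, 0.690)
t=5.000: state=(1.628, 0.794)
t=5.500: state=(1.569, 0.891)
t=6.000: state=(1.508, 0.979)
t=6.500: state=(1.444, 1.061)
t=7.000: state=(1.376, 1.135)
t=7.500: state=(1.305, 1.202)
t=8.000: state=(1.227, 1.262)
t=8.500: state=(1.142, 1.315)
t=9.000: state=(1.045, 1.361)
t=9.500: state=(0.932, 1.398)
t=10.000: state=(0.794, 1.427)
t=10.500: state=(0.614, 1.446)
t=11.000: state=(0.359, 1.452)
t=11.040: state=(0.334, 1.451)
compare at T: v=0.334, w=1.451

largest component: w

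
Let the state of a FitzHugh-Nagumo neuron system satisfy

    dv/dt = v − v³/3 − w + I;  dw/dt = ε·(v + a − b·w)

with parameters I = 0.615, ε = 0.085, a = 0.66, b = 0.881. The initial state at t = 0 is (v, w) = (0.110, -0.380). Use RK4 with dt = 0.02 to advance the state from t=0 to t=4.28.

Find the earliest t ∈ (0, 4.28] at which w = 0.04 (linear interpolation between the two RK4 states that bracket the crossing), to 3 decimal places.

t = 2.224

t=0.000: state=(0.110, -0.380)
step 1 (dt=0.02): k1=(1.105, 0.094), k2=(1.115, 0.095), k3=(1.115, 0.095), k4=(1.125, 0.096); state += dt/6·(k1+2k2+2k3+k4)
t=0.020: state=(0.132, -0.378)
t=0.040: state=(0.155, -0.376)
t=0.060: state=(0.178, -0.374)
continuing one RK4 step at a time; state shown every 10 steps (Δt=0.2):
t=0.200: state=(0.351, -0.359)
t=0.400: state=(0.633, -0.335)
t=0.600: state=(0.944, -0.305)
t=0.800: state=(1.254, -0.271)
t=1.000: state=(1.524, -0.232)
t=1.200: state=(1.725, -0.190)
t=1.400: state=(1.855, -0.146)
t=1.600: state=(1.927, -0.101)
t=1.800: state=(1.963, -0.055)
t=2.000: state=(1.976, -0.010)
t=2.200: state=(1.977, 0.035)
t=2.220: state=(1.976, 0.039)
next step: t=2.240: state=(1.976, 0.044) — w has crossed 0.04
linear interpolation between t=2.220 (0.03915) and t=2.240 (0.04357) → t≈2.224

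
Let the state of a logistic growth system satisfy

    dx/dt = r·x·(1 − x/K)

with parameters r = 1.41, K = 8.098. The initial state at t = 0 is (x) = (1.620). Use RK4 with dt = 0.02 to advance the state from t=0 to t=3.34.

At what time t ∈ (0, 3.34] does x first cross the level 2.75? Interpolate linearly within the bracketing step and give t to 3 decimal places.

t=0.000: state=(1.620)
step 1 (dt=0.02): k1=(1.827), k2=(1.843), k3=(1.843), k4=(1.858); state += dt/6·(k1+2k2+2k3+k4)
t=0.020: state=(1.657)
t=0.040: state=(1.694)
t=0.060: state=(1.732)
continuing one RK4 step at a time; state shown every 10 steps (Δt=0.2):
t=0.200: state=(2.016)
t=0.400: state=(2.473)
t=0.500: state=(2.721)
next step: t=0.520: state=(2.772) — x has crossed 2.75
linear interpolation between t=0.500 (2.72126) and t=0.520 (2.77245) → t≈0.511

t = 0.511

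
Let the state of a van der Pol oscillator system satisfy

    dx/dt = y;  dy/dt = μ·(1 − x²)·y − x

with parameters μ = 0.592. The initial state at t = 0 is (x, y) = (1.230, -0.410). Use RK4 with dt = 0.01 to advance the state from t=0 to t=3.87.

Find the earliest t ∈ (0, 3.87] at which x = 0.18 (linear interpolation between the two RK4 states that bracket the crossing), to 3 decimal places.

t=0.000: state=(1.230, -0.410)
step 1 (dt=0.01): k1=(-0.410, -1.106), k2=(-0.416, -1.103), k3=(-0.416, -1.103), k4=(-0.421, -1.101); state += dt/6·(k1+2k2+2k3+k4)
t=0.010: state=(1.226, -0.421)
t=0.020: state=(1.222, -0.432)
t=0.030: state=(1.217, -0.443)
continuing one RK4 step at a time; state shown every 20 steps (Δt=0.2):
t=0.200: state=(1.126, -0.623)
t=0.400: state=(0.982, -0.824)
t=0.600: state=(0.797, -1.025)
t=0.800: state=(0.571, -1.233)
t=1.000: state=(0.303, -1.449)
t=1.080: state=(0.183, -1.535)
next step: t=1.090: state=(0.168, -1.546) — x has crossed 0.18
linear interpolation between t=1.080 (0.18350) and t=1.090 (0.16809) → t≈1.082

t = 1.082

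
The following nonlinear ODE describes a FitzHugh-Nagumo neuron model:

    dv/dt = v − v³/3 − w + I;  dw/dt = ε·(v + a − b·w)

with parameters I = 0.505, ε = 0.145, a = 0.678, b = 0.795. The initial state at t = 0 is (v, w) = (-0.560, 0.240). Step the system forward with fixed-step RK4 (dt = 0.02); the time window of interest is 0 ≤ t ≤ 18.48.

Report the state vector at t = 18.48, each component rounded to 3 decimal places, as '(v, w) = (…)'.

t=0.000: state=(-0.560, 0.240)
step 1 (dt=0.02): k1=(-0.236, -0.011), k2=(-0.238, -0.011), k3=(-0.238, -0.011), k4=(-0.239, -0.011); state += dt/6·(k1+2k2+2k3+k4)
t=0.020: state=(-0.565, 0.240)
t=0.040: state=(-0.570, 0.240)
t=0.060: state=(-0.574, 0.239)
continuing one RK4 step at a time; state shown every 50 steps (Δt=1):
t=1.000: state=(-0.865, 0.210)
t=2.000: state=(-1.193, 0.138)
t=3.000: state=(-1.350, 0.039)
t=4.000: state=(-1.355, -0.059)
t=5.000: state=(-1.295, -0.141)
t=6.000: state=(-1.211, -0.205)
t=7.000: state=(-1.115, -0.249)
t=8.000: state=(-1.009, -0.274)
t=9.000: state=(-0.887, -0.282)
t=10.000: state=(-0.738, -0.270)
t=11.000: state=(-0.530, -0.235)
t=12.000: state=(-0.169, -0.167)
t=13.000: state=(0.598, -0.032)
t=14.000: state=(1.573, 0.221)
t=15.000: state=(1.746, 0.524)
t=16.000: state=(1.646, 0.793)
t=17.000: state=(1.508, 1.015)
t=18.000: state=(1.355, 1.193)
t=18.480: state=(1.274, 1.264)

(v, w) = (1.274, 1.264)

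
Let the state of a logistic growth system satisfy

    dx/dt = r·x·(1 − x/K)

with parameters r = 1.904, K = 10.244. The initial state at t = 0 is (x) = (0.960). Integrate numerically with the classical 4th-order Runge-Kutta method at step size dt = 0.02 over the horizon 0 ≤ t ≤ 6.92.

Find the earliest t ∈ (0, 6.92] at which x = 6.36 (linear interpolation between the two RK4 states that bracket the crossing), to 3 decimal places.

t = 1.451

t=0.000: state=(0.960)
step 1 (dt=0.02): k1=(1.657), k2=(1.682), k3=(1.683), k4=(1.708); state += dt/6·(k1+2k2+2k3+k4)
t=0.020: state=(0.994)
t=0.040: state=(1.028)
t=0.060: state=(1.064)
continuing one RK4 step at a time; state shown every 25 steps (Δt=0.5):
t=0.500: state=(2.165)
t=1.000: state=(4.197)
t=1.440: state=(6.310)
next step: t=1.460: state=(6.402) — x has crossed 6.36
linear interpolation between t=1.440 (6.31040) and t=1.460 (6.40226) → t≈1.451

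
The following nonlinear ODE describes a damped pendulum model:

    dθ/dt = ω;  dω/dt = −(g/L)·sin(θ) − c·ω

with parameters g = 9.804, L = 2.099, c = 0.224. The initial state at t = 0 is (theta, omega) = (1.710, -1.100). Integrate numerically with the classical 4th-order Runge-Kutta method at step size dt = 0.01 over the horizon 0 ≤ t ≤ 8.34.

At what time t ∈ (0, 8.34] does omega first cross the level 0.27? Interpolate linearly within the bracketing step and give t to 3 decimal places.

t = 1.576

t=0.000: state=(1.710, -1.100)
step 1 (dt=0.01): k1=(-1.100, -4.379), k2=(-1.122, -4.378), k3=(-1.122, -4.378), k4=(-1.144, -4.376); state += dt/6·(k1+2k2+2k3+k4)
t=0.010: state=(1.699, -1.144)
t=0.020: state=(1.687, -1.188)
t=0.030: state=(1.675, -1.231)
continuing one RK4 step at a time; state shown every 50 steps (Δt=0.5):
t=0.500: state=(0.647, -2.980)
t=1.000: state=(-0.832, -2.397)
t=1.500: state=(-1.462, -0.081)
t=1.570: state=(-1.457, 0.242)
next step: t=1.580: state=(-1.454, 0.288) — omega has crossed 0.27
linear interpolation between t=1.570 (0.24241) and t=1.580 (0.28821) → t≈1.576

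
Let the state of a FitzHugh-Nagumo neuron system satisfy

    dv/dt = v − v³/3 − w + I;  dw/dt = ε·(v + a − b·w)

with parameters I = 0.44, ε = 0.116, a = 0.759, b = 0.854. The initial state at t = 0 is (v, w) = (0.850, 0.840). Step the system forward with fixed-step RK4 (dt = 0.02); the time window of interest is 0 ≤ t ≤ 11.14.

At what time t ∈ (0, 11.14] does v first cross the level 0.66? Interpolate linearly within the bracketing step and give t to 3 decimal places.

t = 5.399

t=0.000: state=(0.850, 0.840)
step 1 (dt=0.02): k1=(0.245, 0.103), k2=(0.245, 0.104), k3=(0.245, 0.104), k4=(0.245, 0.104); state += dt/6·(k1+2k2+2k3+k4)
t=0.020: state=(0.855, 0.842)
t=0.040: state=(0.860, 0.844)
t=0.060: state=(0.865, 0.846)
continuing one RK4 step at a time; state shown every 25 steps (Δt=0.5):
t=0.500: state=(0.966, 0.894)
t=1.000: state=(1.057, 0.951)
t=1.500: state=(1.116, 1.010)
t=2.000: state=(1.141, 1.068)
t=2.500: state=(1.136, 1.124)
t=3.000: state=(1.106, 1.176)
t=3.500: state=(1.056, 1.223)
t=4.000: state=(0.987, 1.265)
t=4.500: state=(0.896, 1.300)
t=5.000: state=(0.780, 1.328)
t=5.380: state=(0.666, 1.343)
next step: t=5.400: state=(0.660, 1.344) — v has crossed 0.66
linear interpolation between t=5.380 (0.66647) and t=5.400 (0.65972) → t≈5.399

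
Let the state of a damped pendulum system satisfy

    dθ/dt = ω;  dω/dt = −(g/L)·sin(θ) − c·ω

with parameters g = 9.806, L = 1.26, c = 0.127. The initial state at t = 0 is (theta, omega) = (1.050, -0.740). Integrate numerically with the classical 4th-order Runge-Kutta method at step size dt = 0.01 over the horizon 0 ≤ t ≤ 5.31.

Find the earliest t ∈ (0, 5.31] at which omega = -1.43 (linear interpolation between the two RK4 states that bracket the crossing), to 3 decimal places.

t = 0.108

t=0.000: state=(1.050, -0.740)
step 1 (dt=0.01): k1=(-0.740, -6.657), k2=(-0.773, -6.638), k3=(-0.773, -6.638), k4=(-0.806, -6.618); state += dt/6·(k1+2k2+2k3+k4)
t=0.010: state=(1.042, -0.806)
t=0.020: state=(1.034, -0.872)
t=0.030: state=(1.025, -0.938)
t=0.100: state=(0.943, -1.382)
next step: t=0.110: state=(0.929, -1.443) — omega has crossed -1.43
linear interpolation between t=0.100 (-1.38191) and t=0.110 (-1.44280) → t≈0.108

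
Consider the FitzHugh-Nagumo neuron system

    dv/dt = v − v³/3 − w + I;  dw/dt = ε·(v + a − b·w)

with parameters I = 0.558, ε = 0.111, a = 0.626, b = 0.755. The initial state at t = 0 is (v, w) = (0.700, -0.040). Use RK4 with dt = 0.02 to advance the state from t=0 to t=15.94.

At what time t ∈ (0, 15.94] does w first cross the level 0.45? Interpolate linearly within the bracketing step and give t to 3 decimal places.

t = 2.172

t=0.000: state=(0.700, -0.040)
step 1 (dt=0.02): k1=(1.184, 0.151), k2=(1.188, 0.152), k3=(1.188, 0.152), k4=(1.192, 0.153); state += dt/6·(k1+2k2+2k3+k4)
t=0.020: state=(0.724, -0.037)
t=0.040: state=(0.748, -0.034)
t=0.060: state=(0.772, -0.031)
continuing one RK4 step at a time; state shown every 50 steps (Δt=1):
t=1.000: state=(1.688, 0.165)
t=2.000: state=(1.821, 0.409)
t=2.160: state=(1.812, 0.447)
next step: t=2.180: state=(1.811, 0.452) — w has crossed 0.45
linear interpolation between t=2.160 (0.44714) and t=2.180 (0.45180) → t≈2.172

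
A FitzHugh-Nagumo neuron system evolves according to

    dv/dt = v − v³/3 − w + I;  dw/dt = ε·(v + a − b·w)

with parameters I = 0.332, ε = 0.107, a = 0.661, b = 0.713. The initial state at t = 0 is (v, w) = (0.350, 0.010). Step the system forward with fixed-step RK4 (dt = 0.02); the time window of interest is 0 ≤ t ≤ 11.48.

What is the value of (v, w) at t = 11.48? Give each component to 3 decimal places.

t=0.000: state=(0.350, 0.010)
step 1 (dt=0.02): k1=(0.658, 0.107), k2=(0.662, 0.108), k3=(0.662, 0.108), k4=(0.667, 0.109); state += dt/6·(k1+2k2+2k3+k4)
t=0.020: state=(0.363, 0.012)
t=0.040: state=(0.377, 0.014)
t=0.060: state=(0.390, 0.017)
continuing one RK4 step at a time; state shown every 25 steps (Δt=0.5):
t=0.500: state=(0.734, 0.072)
t=1.000: state=(1.169, 0.155)
t=1.500: state=(1.494, 0.254)
t=2.000: state=(1.638, 0.362)
t=2.500: state=(1.665, 0.470)
t=3.000: state=(1.641, 0.574)
t=3.500: state=(1.596, 0.673)
t=4.000: state=(1.543, 0.765)
t=4.500: state=(1.483, 0.850)
t=5.000: state=(1.420, 0.929)
t=5.500: state=(1.352, 1.002)
t=6.000: state=(1.278, 1.068)
t=6.500: state=(1.197, 1.128)
t=7.000: state=(1.106, 1.181)
t=7.500: state=(1.002, 1.227)
t=8.000: state=(0.875, 1.265)
t=8.500: state=(0.715, 1.294)
t=9.000: state=(0.495, 1.312)
t=9.500: state=(0.166, 1.316)
t=10.000: state=(-0.359, 1.297)
t=10.500: state=(-1.111, 1.245)
t=11.000: state=(-1.736, 1.157)
t=11.480: state=(-1.955, 1.054)

(v, w) = (-1.955, 1.054)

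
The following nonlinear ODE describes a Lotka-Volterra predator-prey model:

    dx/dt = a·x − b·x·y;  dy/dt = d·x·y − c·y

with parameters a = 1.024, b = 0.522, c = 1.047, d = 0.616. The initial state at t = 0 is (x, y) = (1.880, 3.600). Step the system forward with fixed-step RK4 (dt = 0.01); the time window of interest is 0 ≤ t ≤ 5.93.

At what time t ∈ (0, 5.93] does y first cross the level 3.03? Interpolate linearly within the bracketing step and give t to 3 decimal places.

t = 0.828

t=0.000: state=(1.880, 3.600)
step 1 (dt=0.01): k1=(-1.608, 0.400), k2=(-1.603, 0.382), k3=(-1.603, 0.382), k4=(-1.598, 0.365); state += dt/6·(k1+2k2+2k3+k4)
t=0.010: state=(1.864, 3.604)
t=0.020: state=(1.848, 3.607)
t=0.030: state=(1.832, 3.610)
continuing one RK4 step at a time; state shown every 20 steps (Δt=0.2):
t=0.200: state=(1.582, 3.612)
t=0.400: state=(1.338, 3.505)
t=0.600: state=(1.149, 3.311)
t=0.800: state=(1.011, 3.067)
t=0.820: state=(0.999, 3.040)
next step: t=0.830: state=(0.994, 3.027) — y has crossed 3.03
linear interpolation between t=0.820 (3.04043) and t=0.830 (3.02729) → t≈0.828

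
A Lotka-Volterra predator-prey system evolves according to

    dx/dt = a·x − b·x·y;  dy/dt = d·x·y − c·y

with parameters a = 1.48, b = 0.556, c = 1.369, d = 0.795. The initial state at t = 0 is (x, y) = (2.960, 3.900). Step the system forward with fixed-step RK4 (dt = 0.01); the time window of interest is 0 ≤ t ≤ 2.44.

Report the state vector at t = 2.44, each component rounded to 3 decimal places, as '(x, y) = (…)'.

t=0.000: state=(2.960, 3.900)
step 1 (dt=0.01): k1=(-2.038, 3.838), k2=(-2.062, 3.826), k3=(-2.062, 3.825), k4=(-2.086, 3.811); state += dt/6·(k1+2k2+2k3+k4)
t=0.010: state=(2.939, 3.938)
t=0.020: state=(2.918, 3.976)
t=0.030: state=(2.897, 4.014)
continuing one RK4 step at a time; state shown every 10 steps (Δt=0.1):
t=0.100: state=(2.735, 4.266)
t=0.200: state=(2.479, 4.578)
t=0.300: state=(2.213, 4.810)
t=0.400: state=(1.955, 4.950)
t=0.500: state=(1.719, 4.995)
t=0.600: state=(1.511, 4.952)
t=0.700: state=(1.334, 4.834)
t=0.800: state=(1.188, 4.660)
t=0.900: state=(1.069, 4.444)
t=1.000: state=(0.975, 4.203)
t=1.100: state=(0.901, 3.948)
t=1.200: state=(0.845, 3.690)
t=1.300: state=(0.804, 3.436)
t=1.400: state=(0.775, 3.190)
t=1.500: state=(0.758, 2.957)
t=1.600: state=(0.750, 2.737)
t=1.700: state=(0.751, 2.534)
t=1.800: state=(0.761, 2.346)
t=1.900: state=(0.778, 2.175)
t=2.000: state=(0.803, 2.020)
t=2.100: state=(0.835, 1.880)
t=2.200: state=(0.875, 1.754)
t=2.300: state=(0.923, 1.643)
t=2.400: state=(0.980, 1.545)
t=2.440: state=(1.005, 1.510)

(x, y) = (1.005, 1.510)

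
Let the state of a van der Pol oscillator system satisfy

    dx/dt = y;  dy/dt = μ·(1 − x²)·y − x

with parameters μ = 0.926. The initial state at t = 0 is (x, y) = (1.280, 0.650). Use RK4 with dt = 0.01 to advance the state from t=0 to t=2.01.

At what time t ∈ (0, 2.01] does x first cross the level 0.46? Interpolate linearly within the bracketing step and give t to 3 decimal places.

t=0.000: state=(1.280, 0.650)
step 1 (dt=0.01): k1=(0.650, -1.664), k2=(0.642, -1.668), k3=(0.642, -1.667), k4=(0.633, -1.670); state += dt/6·(k1+2k2+2k3+k4)
t=0.010: state=(1.286, 0.633)
t=0.020: state=(1.293, 0.617)
t=0.030: state=(1.299, 0.600)
continuing one RK4 step at a time; state shown every 10 steps (Δt=0.1):
t=0.100: state=(1.337, 0.482)
t=0.200: state=(1.376, 0.315)
t=0.300: state=(1.400, 0.156)
t=0.400: state=(1.408, 0.008)
t=0.500: state=(1.402, -0.127)
t=0.600: state=(1.383, -0.250)
t=0.700: state=(1.352, -0.362)
t=0.800: state=(1.311, -0.466)
t=0.900: state=(1.259, -0.563)
t=1.000: state=(1.198, -0.657)
t=1.100: state=(1.128, -0.751)
t=1.200: state=(1.048, -0.846)
t=1.300: state=(0.959, -0.946)
t=1.400: state=(0.859, -1.053)
t=1.500: state=(0.748, -1.169)
t=1.600: state=(0.624, -1.298)
t=1.700: state=(0.488, -1.442)
t=1.710: state=(0.473, -1.457)
next step: t=1.720: state=(0.458, -1.472) — x has crossed 0.46
linear interpolation between t=1.710 (0.47307) and t=1.720 (0.45842) → t≈1.719

t = 1.719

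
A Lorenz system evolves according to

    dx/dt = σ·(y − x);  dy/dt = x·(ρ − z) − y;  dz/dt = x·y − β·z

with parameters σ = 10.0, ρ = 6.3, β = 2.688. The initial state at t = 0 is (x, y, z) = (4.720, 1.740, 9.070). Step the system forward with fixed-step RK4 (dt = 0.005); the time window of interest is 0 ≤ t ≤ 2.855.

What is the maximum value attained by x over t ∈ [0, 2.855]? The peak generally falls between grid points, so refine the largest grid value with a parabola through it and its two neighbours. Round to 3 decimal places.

max x = 5.230

t=0.000: state=(4.720, 1.740, 9.070)
step 1 (dt=0.005): k1=(-29.800, -14.814, -16.167), k2=(-29.425, -14.383, -16.360), k3=(-29.424, -14.385, -16.352), k4=(-29.048, -13.961, -16.532); state += dt/6·(k1+2k2+2k3+k4)
t=0.005: state=(4.573, 1.668, 8.988)
t=0.010: state=(4.430, 1.600, 8.905)
t=0.015: state=(4.290, 1.537, 8.820)
continuing one RK4 step at a time; state shown every 20 steps (Δt=0.1):
t=0.100: state=(2.478, 0.923, 7.312)
t=0.200: state=(1.429, 0.790, 5.724)
t=0.300: state=(1.043, 0.853, 4.459)
t=0.400: state=(0.971, 0.993, 3.488)
t=0.500: state=(1.059, 1.205, 2.763)
t=0.600: state=(1.258, 1.509, 2.249)
t=0.700: state=(1.565, 1.931, 1.932)
t=0.800: state=(1.997, 2.498, 1.824)
t=0.900: state=(2.571, 3.218, 1.970)
t=1.000: state=(3.284, 4.054, 2.449)
t=1.100: state=(4.078, 4.868, 3.332)
t=1.200: state=(4.795, 5.398, 4.580)
t=1.300: state=(5.200, 5.375, 5.905)
t=1.400: state=(5.121, 4.799, 6.844)
t=1.500: state=(4.624, 4.000, 7.112)
t=1.600: state=(3.972, 3.335, 6.803)
t=1.700: state=(3.411, 2.942, 6.200)
t=1.800: state=(3.049, 2.794, 5.539)
t=1.900: state=(2.892, 2.827, 4.958)
t=2.000: state=(2.906, 2.992, 4.524)
t=2.100: state=(3.051, 3.250, 4.271)
t=2.200: state=(3.291, 3.566, 4.214)
t=2.300: state=(3.586, 3.891, 4.349)
t=2.400: state=(3.884, 4.164, 4.651)
t=2.500: state=(4.126, 4.320, 5.055)
t=2.600: state=(4.258, 4.322, 5.462)
t=2.700: state=(4.253, 4.183, 5.768)
t=2.800: state=(4.130, 3.963, 5.907)
t=2.855: state=(4.030, 3.836, 5.909)
largest grid value and its neighbours: x(1.330)=5.22970, x(1.335)=5.23010, x(1.340)=5.22919
parabola through these three points peaks at t≈1.334 with x≈5.23012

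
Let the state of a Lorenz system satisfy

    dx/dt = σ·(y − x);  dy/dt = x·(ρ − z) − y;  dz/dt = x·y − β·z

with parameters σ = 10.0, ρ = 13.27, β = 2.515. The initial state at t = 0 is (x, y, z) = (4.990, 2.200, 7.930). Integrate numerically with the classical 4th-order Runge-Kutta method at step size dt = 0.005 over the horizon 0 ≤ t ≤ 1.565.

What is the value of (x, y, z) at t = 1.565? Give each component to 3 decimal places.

(x, y, z) = (5.822, 4.574, 14.529)

t=0.000: state=(4.990, 2.200, 7.930)
step 1 (dt=0.005): k1=(-27.900, 24.447, -8.966), k2=(-26.591, 24.123, -8.762), k3=(-26.632, 24.139, -8.760), k4=(-25.361, 23.828, -8.563); state += dt/6·(k1+2k2+2k3+k4)
t=0.005: state=(4.857, 2.321, 7.886)
t=0.010: state=(4.736, 2.438, 7.844)
t=0.015: state=(4.627, 2.553, 7.804)
continuing one RK4 step at a time; state shown every 20 steps (Δt=0.1):
t=0.100: state=(4.015, 4.279, 7.398)
t=0.200: state=(4.907, 6.268, 7.825)
t=0.300: state=(6.484, 8.132, 9.782)
t=0.400: state=(7.814, 8.600, 13.098)
t=0.500: state=(7.740, 6.794, 15.660)
t=0.600: state=(6.231, 4.416, 15.621)
t=0.700: state=(4.564, 3.189, 13.888)
t=0.800: state=(3.595, 3.029, 11.874)
t=0.900: state=(3.380, 3.483, 10.210)
t=1.000: state=(3.754, 4.381, 9.165)
t=1.100: state=(4.603, 5.656, 8.981)
t=1.200: state=(5.786, 7.037, 9.936)
t=1.300: state=(6.910, 7.782, 11.990)
t=1.400: state=(7.295, 7.123, 14.136)
t=1.500: state=(6.605, 5.508, 14.911)
t=1.565: state=(5.822, 4.574, 14.529)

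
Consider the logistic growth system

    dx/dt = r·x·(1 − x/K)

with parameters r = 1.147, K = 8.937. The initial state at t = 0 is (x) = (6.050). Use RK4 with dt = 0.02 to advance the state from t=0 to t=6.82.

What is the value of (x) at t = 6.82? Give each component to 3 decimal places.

t=0.000: state=(6.050)
step 1 (dt=0.02): k1=(2.242), k2=(2.233), k3=(2.233), k4=(2.223); state += dt/6·(k1+2k2+2k3+k4)
t=0.020: state=(6.095)
t=0.040: state=(6.139)
t=0.060: state=(6.183)
continuing one RK4 step at a time; state shown every 25 steps (Δt=0.5):
t=0.500: state=(7.043)
t=1.000: state=(7.761)
t=1.500: state=(8.234)
t=2.000: state=(8.527)
t=2.500: state=(8.701)
t=3.000: state=(8.802)
t=3.500: state=(8.861)
t=4.000: state=(8.894)
t=4.500: state=(8.913)
t=5.000: state=(8.923)
t=5.500: state=(8.929)
t=6.000: state=(8.933)
t=6.500: state=(8.935)
t=6.820: state=(8.935)

(x) = (8.935)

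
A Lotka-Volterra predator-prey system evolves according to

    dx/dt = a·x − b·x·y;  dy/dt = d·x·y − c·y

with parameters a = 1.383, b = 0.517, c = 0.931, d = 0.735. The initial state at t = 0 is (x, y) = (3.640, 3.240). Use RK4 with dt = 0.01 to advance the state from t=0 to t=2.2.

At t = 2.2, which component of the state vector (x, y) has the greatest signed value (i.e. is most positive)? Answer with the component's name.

t=0.000: state=(3.640, 3.240)
step 1 (dt=0.01): k1=(-1.063, 5.652), k2=(-1.115, 5.688), k3=(-1.115, 5.688), k4=(-1.167, 5.724); state += dt/6·(k1+2k2+2k3+k4)
t=0.010: state=(3.629, 3.297)
t=0.020: state=(3.617, 3.354)
t=0.030: state=(3.603, 3.413)
continuing one RK4 step at a time; state shown every 10 steps (Δt=0.1):
t=0.100: state=(3.482, 3.838)
t=0.200: state=(3.225, 4.476)
t=0.300: state=(2.891, 5.108)
t=0.400: state=(2.511, 5.677)
t=0.500: state=(2.123, 6.132)
t=0.600: state=(1.761, 6.443)
t=0.700: state=(1.442, 6.601)
t=0.800: state=(1.176, 6.620)
t=0.900: state=(0.961, 6.522)
t=1.000: state=(0.791, 6.336)
t=1.100: state=(0.659, 6.087)
t=1.200: state=(0.556, 5.798)
t=1.300: state=(0.477, 5.487)
t=1.400: state=(0.416, 5.165)
t=1.500: state=(0.369, 4.844)
t=1.600: state=(0.332, 4.528)
t=1.700: state=(0.305, 4.223)
t=1.800: state=(0.283, 3.931)
t=1.900: state=(0.267, 3.655)
t=2.000: state=(0.256, 3.395)
t=2.100: state=(0.248, 3.151)
t=2.200: state=(0.244, 2.923)
compare at T: x=0.244, y=2.923

largest component: y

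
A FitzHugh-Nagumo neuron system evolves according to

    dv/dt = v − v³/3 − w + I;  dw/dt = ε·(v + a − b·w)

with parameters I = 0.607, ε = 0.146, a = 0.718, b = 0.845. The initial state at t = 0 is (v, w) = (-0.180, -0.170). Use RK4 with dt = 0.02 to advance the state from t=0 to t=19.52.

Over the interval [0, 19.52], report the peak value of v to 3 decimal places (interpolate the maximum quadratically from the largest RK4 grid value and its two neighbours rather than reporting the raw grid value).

t=0.000: state=(-0.180, -0.170)
step 1 (dt=0.02): k1=(0.599, 0.100), k2=(0.604, 0.100), k3=(0.604, 0.100), k4=(0.609, 0.101); state += dt/6·(k1+2k2+2k3+k4)
t=0.020: state=(-0.168, -0.168)
t=0.040: state=(-0.156, -0.166)
t=0.060: state=(-0.143, -0.164)
continuing one RK4 step at a time; state shown every 50 steps (Δt=1):
t=1.000: state=(0.731, -0.020)
t=2.000: state=(1.696, 0.259)
t=3.000: state=(1.785, 0.572)
t=4.000: state=(1.675, 0.843)
t=5.000: state=(1.542, 1.064)
t=6.000: state=(1.399, 1.241)
t=7.000: state=(1.243, 1.377)
t=8.000: state=(1.059, 1.474)
t=9.000: state=(0.819, 1.531)
t=10.000: state=(0.434, 1.540)
t=11.000: state=(-0.400, 1.470)
t=12.000: state=(-1.669, 1.248)
t=13.000: state=(-1.898, 0.948)
t=14.000: state=(-1.814, 0.681)
t=15.000: state=(-1.710, 0.459)
t=16.000: state=(-1.605, 0.277)
t=17.000: state=(-1.501, 0.130)
t=18.000: state=(-1.397, 0.014)
t=19.000: state=(-1.292, -0.073)
t=19.520: state=(-1.236, -0.109)
largest grid value and its neighbours: v(2.620)=1.80105, v(2.640)=1.80106, v(2.660)=1.80094
parabola through these three points peaks at t≈2.631 with v≈1.80107

max v = 1.801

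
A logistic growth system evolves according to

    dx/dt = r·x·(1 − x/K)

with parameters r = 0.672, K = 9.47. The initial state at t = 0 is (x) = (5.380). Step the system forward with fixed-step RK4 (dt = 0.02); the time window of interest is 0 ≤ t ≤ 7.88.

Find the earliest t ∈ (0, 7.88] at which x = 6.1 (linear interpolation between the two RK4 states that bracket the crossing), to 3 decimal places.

t = 0.475

t=0.000: state=(5.380)
step 1 (dt=0.02): k1=(1.561), k2=(1.560), k3=(1.560), k4=(1.559); state += dt/6·(k1+2k2+2k3+k4)
t=0.020: state=(5.411)
t=0.040: state=(5.442)
t=0.060: state=(5.473)
t=0.460: state=(6.078)
next step: t=0.480: state=(6.107) — x has crossed 6.1
linear interpolation between t=0.460 (6.07802) and t=0.480 (6.10722) → t≈0.475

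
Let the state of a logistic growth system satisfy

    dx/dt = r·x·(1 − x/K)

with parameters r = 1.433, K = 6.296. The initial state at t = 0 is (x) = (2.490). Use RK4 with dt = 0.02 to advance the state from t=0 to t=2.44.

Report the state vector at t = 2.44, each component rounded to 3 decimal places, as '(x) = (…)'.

(x) = (6.017)

t=0.000: state=(2.490)
step 1 (dt=0.02): k1=(2.157), k2=(2.163), k3=(2.163), k4=(2.170); state += dt/6·(k1+2k2+2k3+k4)
t=0.020: state=(2.533)
t=0.040: state=(2.577)
t=0.060: state=(2.621)
continuing one RK4 step at a time; state shown every 5 steps (Δt=0.1):
t=0.100: state=(2.709)
t=0.200: state=(2.932)
t=0.300: state=(3.157)
t=0.400: state=(3.382)
t=0.500: state=(3.605)
t=0.600: state=(3.823)
t=0.700: state=(4.034)
t=0.800: state=(4.238)
t=0.900: state=(4.431)
t=1.000: state=(4.613)
t=1.100: state=(4.784)
t=1.200: state=(4.943)
t=1.300: state=(5.089)
t=1.400: state=(5.222)
t=1.500: state=(5.344)
t=1.600: state=(5.454)
t=1.700: state=(5.553)
t=1.800: state=(5.642)
t=1.900: state=(5.721)
t=2.000: state=(5.792)
t=2.100: state=(5.855)
t=2.200: state=(5.910)
t=2.300: state=(5.959)
t=2.400: state=(6.002)
t=2.440: state=(6.017)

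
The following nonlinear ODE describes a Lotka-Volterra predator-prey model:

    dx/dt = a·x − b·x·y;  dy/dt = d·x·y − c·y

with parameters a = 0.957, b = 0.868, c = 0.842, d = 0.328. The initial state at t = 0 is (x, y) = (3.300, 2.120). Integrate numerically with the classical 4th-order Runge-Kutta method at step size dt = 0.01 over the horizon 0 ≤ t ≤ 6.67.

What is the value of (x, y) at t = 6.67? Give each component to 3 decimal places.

(x, y) = (5.100, 1.421)

t=0.000: state=(3.300, 2.120)
step 1 (dt=0.01): k1=(-2.914, 0.510), k2=(-2.909, 0.500), k3=(-2.909, 0.500), k4=(-2.903, 0.491); state += dt/6·(k1+2k2+2k3+k4)
t=0.010: state=(3.271, 2.125)
t=0.020: state=(3.242, 2.130)
t=0.030: state=(3.213, 2.134)
continuing one RK4 step at a time; state shown every 25 steps (Δt=0.25):
t=0.250: state=(2.621, 2.188)
t=0.500: state=(2.077, 2.147)
t=0.750: state=(1.675, 2.027)
t=1.000: state=(1.395, 1.861)
t=1.250: state=(1.207, 1.677)
t=1.500: state=(1.087, 1.492)
t=1.750: state=(1.019, 1.317)
t=2.000: state=(0.990, 1.158)
t=2.250: state=(0.993, 1.018)
t=2.500: state=(1.025, 0.896)
t=2.750: state=(1.085, 0.791)
t=3.000: state=(1.172, 0.703)
t=3.250: state=(1.289, 0.630)
t=3.500: state=(1.438, 0.570)
t=3.750: state=(1.622, 0.524)
t=4.000: state=(1.847, 0.489)
t=4.250: state=(2.115, 0.466)
t=4.500: state=(2.432, 0.455)
t=4.750: state=(2.800, 0.456)
t=5.000: state=(3.216, 0.473)
t=5.250: state=(3.674, 0.508)
t=5.500: state=(4.155, 0.568)
t=5.750: state=(4.623, 0.659)
t=6.000: state=(5.021, 0.794)
t=6.250: state=(5.266, 0.982)
t=6.500: state=(5.268, 1.227)
t=6.670: state=(5.100, 1.421)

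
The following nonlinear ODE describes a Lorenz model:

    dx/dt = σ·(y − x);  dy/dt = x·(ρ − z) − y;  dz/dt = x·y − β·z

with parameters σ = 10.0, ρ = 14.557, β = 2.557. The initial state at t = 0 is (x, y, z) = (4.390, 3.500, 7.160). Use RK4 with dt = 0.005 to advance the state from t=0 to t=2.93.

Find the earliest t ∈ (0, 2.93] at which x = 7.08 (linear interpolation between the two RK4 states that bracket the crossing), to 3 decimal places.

t=0.000: state=(4.390, 3.500, 7.160)
step 1 (dt=0.005): k1=(-8.900, 28.973, -2.943), k2=(-7.953, 28.768, -2.686), k3=(-7.982, 28.783, -2.681), k4=(-7.062, 28.592, -2.422); state += dt/6·(k1+2k2+2k3+k4)
t=0.005: state=(4.350, 3.644, 7.147)
t=0.010: state=(4.319, 3.786, 7.136)
t=0.015: state=(4.297, 3.927, 7.128)
continuing one RK4 step at a time; state shown every 20 steps (Δt=0.1):
t=0.100: state=(4.847, 6.265, 7.493)
t=0.200: state=(6.765, 8.979, 9.776)
t=0.210: state=(6.986, 9.205, 10.146)
next step: t=0.215: state=(7.097, 9.310, 10.341) — x has crossed 7.08
linear interpolation between t=0.210 (6.98635) and t=0.215 (7.09715) → t≈0.214

t = 0.214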